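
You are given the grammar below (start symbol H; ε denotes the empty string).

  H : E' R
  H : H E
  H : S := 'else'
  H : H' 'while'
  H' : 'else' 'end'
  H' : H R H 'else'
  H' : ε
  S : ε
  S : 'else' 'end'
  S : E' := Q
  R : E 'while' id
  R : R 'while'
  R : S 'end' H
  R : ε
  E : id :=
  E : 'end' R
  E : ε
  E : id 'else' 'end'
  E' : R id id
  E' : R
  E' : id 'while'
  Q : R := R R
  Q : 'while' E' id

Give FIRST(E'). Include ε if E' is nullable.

{ 'else', 'end', 'while', :=, id, ε }

From E' : R id id: R nullable, take FIRST(R) ∪ {id} = { 'else', 'end', 'while', :=, id }.
From E' : R: add FIRST(R) = { 'else', 'end', 'while', :=, id, ε } (including ε since R is nullable).
E' : id 'while' contributes {id}.
Union: FIRST(E') = { 'else', 'end', 'while', :=, id, ε }.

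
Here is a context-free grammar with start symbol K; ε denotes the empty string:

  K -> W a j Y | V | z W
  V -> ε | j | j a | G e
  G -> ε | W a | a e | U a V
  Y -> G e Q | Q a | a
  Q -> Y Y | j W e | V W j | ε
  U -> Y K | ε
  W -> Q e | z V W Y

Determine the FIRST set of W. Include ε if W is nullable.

From W -> Q e: Q nullable, take FIRST(Q) ∪ {e} = { a, e, j, z }.
W -> z V W Y contributes {z}.
Union: FIRST(W) = { a, e, j, z }.

{ a, e, j, z }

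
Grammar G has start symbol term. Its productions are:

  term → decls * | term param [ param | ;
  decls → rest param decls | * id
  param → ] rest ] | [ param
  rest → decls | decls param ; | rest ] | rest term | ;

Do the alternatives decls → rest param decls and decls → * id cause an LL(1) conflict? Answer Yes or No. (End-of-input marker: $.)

FIRST(rest param decls) = { *, ; } and FIRST(* id) = { * }.
Both contain *, so the two alternatives are not disjoint — LL(1) conflict.

Yes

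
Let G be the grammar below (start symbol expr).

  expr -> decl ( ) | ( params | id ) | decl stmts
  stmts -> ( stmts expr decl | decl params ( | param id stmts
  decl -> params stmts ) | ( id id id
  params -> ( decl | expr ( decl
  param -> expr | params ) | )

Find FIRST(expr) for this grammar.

{ (, id }

From expr -> decl ( ): add FIRST(decl) = { (, id }.
expr -> ( params contributes {(}.
expr -> id ) contributes {id}.
From expr -> decl stmts: add FIRST(decl) = { (, id }.
Union: FIRST(expr) = { (, id }.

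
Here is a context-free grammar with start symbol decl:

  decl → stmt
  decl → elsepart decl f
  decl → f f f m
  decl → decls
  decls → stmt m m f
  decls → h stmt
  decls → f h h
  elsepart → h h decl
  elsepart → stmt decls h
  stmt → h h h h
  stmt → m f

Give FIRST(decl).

{ f, h, m }

From decl → stmt: add FIRST(stmt) = { h, m }.
From decl → elsepart decl f: add FIRST(elsepart) = { h, m }.
decl → f f f m contributes {f}.
From decl → decls: add FIRST(decls) = { f, h, m }.
Union: FIRST(decl) = { f, h, m }.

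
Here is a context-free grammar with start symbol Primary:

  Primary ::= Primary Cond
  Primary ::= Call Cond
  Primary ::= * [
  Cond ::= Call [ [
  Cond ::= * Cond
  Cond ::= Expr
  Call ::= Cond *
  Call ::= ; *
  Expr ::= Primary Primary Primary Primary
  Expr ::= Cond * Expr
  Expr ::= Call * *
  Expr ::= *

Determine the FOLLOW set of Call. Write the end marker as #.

{ *, ;, [ }

In Primary ::= Call Cond: add FIRST(Cond) = { *, ; }.
In Cond ::= Call [ [: add FIRST([ [) = { [ }.
In Expr ::= Call * *: add FIRST(* *) = { * }.
Union: FOLLOW(Call) = { *, ;, [ }.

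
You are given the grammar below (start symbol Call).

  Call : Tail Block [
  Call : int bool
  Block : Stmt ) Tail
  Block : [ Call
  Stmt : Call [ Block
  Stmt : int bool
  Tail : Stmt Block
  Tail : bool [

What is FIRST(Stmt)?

{ bool, int }

From Stmt : Call [ Block: add FIRST(Call) = { bool, int }.
Stmt : int bool contributes {int}.
Union: FIRST(Stmt) = { bool, int }.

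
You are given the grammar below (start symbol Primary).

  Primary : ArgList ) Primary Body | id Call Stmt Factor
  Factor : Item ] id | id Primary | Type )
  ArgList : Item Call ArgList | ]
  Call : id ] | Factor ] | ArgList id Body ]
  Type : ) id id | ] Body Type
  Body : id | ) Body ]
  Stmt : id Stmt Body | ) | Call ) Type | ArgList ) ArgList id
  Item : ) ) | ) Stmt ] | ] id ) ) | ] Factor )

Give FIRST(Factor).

From Factor : Item ] id: add FIRST(Item) = { ), ] }.
Factor : id Primary contributes {id}.
From Factor : Type ): add FIRST(Type) = { ), ] }.
Union: FIRST(Factor) = { ), ], id }.

{ ), ], id }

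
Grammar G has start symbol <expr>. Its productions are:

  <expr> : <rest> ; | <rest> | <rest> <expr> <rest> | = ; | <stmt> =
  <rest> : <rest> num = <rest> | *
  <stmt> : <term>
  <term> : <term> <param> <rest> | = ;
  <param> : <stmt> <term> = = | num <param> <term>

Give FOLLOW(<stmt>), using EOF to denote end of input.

{ = }

In <expr> : <stmt> =: add FIRST(=) = { = }.
In <param> : <stmt> <term> = =: add FIRST(<term> = =) = { = }.
Union: FOLLOW(<stmt>) = { = }.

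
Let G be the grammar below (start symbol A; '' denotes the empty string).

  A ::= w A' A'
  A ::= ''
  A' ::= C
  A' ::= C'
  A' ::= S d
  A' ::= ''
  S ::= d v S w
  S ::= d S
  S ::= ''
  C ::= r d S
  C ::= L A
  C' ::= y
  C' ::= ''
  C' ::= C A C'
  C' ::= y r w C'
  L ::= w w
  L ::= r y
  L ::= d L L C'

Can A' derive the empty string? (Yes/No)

A' has an ''-production, so A' ⇒ ''.

Yes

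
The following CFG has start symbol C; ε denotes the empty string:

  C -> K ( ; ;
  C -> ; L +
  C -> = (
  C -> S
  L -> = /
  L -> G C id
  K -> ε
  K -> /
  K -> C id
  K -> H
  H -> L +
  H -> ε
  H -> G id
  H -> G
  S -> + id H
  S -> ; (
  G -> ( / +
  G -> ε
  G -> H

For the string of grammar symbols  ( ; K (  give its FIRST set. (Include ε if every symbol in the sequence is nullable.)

{ ( }

( is a terminal; add {(} and stop.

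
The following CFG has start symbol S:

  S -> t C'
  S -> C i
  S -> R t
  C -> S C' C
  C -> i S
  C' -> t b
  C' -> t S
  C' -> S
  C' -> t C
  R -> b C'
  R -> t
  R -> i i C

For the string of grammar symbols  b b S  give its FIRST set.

b is a terminal; add {b} and stop.

{ b }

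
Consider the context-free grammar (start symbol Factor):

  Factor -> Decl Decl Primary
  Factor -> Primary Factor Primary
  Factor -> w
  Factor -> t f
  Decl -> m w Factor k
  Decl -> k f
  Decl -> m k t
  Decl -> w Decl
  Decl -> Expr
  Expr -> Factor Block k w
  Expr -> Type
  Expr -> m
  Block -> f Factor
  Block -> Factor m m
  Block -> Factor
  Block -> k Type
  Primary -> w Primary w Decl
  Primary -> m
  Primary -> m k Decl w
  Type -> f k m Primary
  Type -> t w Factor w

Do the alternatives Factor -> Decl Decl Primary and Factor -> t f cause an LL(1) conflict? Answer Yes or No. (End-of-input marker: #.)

FIRST(Decl Decl Primary) = { f, k, m, t, w } and FIRST(t f) = { t }.
Both contain t, so the two alternatives are not disjoint — LL(1) conflict.

Yes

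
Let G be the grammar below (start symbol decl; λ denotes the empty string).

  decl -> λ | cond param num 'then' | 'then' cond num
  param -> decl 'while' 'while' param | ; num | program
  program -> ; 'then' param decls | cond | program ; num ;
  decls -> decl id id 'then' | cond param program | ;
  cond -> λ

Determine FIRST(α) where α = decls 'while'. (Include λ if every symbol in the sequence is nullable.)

{ 'then', 'while', ;, id, num }

Add FIRST(decls)\{λ} = { 'then', 'while', ;, id, num }; decls is nullable, continue.
'while' is a terminal; add {'while'} and stop.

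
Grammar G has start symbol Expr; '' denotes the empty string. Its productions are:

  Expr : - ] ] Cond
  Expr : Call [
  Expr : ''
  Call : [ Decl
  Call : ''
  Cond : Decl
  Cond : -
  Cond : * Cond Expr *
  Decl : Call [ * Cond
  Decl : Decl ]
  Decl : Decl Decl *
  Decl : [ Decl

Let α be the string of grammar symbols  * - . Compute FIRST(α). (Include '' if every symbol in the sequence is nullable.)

* is a terminal; add {*} and stop.

{ * }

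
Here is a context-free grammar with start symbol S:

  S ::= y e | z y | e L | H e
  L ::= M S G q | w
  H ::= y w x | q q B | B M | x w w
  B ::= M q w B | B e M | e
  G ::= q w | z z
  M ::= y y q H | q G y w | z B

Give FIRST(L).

From L ::= M S G q: add FIRST(M) = { q, y, z }.
L ::= w contributes {w}.
Union: FIRST(L) = { q, w, y, z }.

{ q, w, y, z }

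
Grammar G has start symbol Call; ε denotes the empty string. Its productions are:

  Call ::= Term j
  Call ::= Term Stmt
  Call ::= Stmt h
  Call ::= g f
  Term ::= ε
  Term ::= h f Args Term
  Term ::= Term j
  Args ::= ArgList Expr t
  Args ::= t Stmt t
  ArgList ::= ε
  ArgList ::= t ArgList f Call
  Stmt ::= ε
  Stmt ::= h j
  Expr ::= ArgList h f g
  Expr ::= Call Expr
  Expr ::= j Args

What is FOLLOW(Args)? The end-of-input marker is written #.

In Term ::= h f Args Term: add FIRST(Term)\{ε} = { h, j }.
  Since Term is nullable, also add FOLLOW(Term) = { #, f, g, h, j, t }.
In Expr ::= j Args: Args is at the end, add FOLLOW(Expr) = { t }.
Union: FOLLOW(Args) = { #, f, g, h, j, t }.

{ #, f, g, h, j, t }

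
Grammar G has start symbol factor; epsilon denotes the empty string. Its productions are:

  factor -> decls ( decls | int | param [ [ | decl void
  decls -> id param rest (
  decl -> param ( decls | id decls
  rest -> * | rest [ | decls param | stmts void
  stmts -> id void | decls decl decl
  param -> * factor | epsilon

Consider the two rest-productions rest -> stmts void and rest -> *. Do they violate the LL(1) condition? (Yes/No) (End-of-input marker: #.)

No

FIRST(stmts void) = { id } and FIRST(*) = { * }.
The FIRST sets are disjoint and neither alternative is nullable — no conflict.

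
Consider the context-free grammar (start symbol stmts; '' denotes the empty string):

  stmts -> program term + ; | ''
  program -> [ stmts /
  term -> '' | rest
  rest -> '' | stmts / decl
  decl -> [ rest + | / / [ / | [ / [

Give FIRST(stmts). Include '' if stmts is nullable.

{ [, '' }

From stmts -> program term + ;: add FIRST(program) = { [ }.
stmts -> '' contributes ''.
Union: FIRST(stmts) = { [, '' }.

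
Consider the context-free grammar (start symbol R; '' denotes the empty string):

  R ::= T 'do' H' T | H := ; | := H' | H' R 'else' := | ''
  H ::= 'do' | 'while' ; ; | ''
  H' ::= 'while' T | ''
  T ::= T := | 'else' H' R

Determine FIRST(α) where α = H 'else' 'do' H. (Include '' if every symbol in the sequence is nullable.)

{ 'do', 'else', 'while' }

Add FIRST(H)\{''} = { 'do', 'while' }; H is nullable, continue.
'else' is a terminal; add {'else'} and stop.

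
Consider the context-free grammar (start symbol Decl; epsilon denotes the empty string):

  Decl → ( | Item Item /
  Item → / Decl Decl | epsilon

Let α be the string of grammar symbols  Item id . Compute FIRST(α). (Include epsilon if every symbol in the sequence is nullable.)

{ /, id }

Add FIRST(Item)\{epsilon} = { / }; Item is nullable, continue.
id is a terminal; add {id} and stop.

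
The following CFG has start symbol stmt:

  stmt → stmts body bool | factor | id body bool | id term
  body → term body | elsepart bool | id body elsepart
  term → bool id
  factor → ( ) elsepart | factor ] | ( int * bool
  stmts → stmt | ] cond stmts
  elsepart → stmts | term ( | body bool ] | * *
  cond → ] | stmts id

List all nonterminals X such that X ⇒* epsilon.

No nonterminal has an empty production or an RHS whose symbols are all nullable.

{ } (none)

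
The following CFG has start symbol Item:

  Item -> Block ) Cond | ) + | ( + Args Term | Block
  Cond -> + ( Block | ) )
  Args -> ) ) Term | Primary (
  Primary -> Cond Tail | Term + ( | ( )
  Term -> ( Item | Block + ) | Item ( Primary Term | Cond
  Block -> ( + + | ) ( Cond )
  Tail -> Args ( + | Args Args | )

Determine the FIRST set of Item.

{ (, ) }

From Item -> Block ) Cond: add FIRST(Block) = { (, ) }.
Item -> ) + contributes {)}.
Item -> ( + Args Term contributes {(}.
From Item -> Block: add FIRST(Block) = { (, ) }.
Union: FIRST(Item) = { (, ) }.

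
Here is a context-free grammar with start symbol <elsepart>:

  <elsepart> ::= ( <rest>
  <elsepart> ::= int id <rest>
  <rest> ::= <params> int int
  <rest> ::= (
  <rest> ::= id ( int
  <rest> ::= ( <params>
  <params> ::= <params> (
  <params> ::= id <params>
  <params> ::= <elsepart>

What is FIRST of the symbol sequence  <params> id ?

Add FIRST(<params>) = { (, id, int }; <params> is not nullable, stop.

{ (, id, int }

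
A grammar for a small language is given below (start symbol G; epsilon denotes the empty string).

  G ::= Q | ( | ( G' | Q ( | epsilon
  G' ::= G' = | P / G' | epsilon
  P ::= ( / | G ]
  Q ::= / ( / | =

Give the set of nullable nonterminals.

Directly nullable (have an epsilon-production): G, G'.
No other nonterminal has a production whose RHS symbols are all nullable.

{ G, G' }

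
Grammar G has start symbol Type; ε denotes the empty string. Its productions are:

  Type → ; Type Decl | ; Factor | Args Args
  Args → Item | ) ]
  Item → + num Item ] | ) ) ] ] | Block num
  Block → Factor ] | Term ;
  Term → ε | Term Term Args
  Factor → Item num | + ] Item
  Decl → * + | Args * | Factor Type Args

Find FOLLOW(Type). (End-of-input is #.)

{ #, ), *, +, ; }

Type is the start symbol, so # ∈ FOLLOW(Type).
In Type → ; Type Decl: add FIRST(Decl) = { ), *, +, ; }.
In Decl → Factor Type Args: add FIRST(Args) = { ), +, ; }.
Union: FOLLOW(Type) = { #, ), *, +, ; }.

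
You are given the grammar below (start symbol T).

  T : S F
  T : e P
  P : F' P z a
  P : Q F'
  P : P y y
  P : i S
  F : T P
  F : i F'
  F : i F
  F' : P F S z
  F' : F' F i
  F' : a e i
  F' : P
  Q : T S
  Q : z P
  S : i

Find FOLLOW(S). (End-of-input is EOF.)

{ EOF, a, e, i, y, z }

In T : S F: add FIRST(F) = { e, i }.
In P : i S: S is at the end, add FOLLOW(P) = { EOF, a, e, i, y, z }.
In F' : P F S z: add FIRST(z) = { z }.
In Q : T S: S is at the end, add FOLLOW(Q) = { a, e, i, z }.
Union: FOLLOW(S) = { EOF, a, e, i, y, z }.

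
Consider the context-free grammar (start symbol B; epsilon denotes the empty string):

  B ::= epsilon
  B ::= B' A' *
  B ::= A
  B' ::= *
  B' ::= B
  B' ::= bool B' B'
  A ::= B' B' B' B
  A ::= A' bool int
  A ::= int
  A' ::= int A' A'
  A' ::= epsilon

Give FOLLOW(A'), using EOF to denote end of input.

{ *, bool, int }

In B ::= B' A' *: add FIRST(*) = { * }.
In A ::= A' bool int: add FIRST(bool int) = { bool }.
In A' ::= int A' A': add FIRST(A')\{epsilon} = { int }.
  Since A' is nullable, also add FOLLOW(A') = { *, bool, int }.
In A' ::= int A' A': A' is at the end, add FOLLOW(A') = { *, bool, int }.
Union: FOLLOW(A') = { *, bool, int }.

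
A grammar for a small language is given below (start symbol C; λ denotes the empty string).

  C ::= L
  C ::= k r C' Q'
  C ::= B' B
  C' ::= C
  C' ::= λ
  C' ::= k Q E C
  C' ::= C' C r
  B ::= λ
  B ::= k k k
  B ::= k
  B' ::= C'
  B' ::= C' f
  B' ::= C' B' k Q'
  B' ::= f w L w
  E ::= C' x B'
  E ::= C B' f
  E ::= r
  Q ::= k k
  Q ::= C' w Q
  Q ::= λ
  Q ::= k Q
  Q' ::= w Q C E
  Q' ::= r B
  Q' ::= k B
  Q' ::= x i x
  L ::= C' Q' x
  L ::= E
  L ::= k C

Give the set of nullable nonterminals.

{ B, B', C, C', Q }

Directly nullable (have an λ-production): C', B, Q.
B' ::= C' with every symbol nullable, so B' is nullable.
C ::= B' B with every symbol nullable, so C is nullable.
No other nonterminal has a production whose RHS symbols are all nullable.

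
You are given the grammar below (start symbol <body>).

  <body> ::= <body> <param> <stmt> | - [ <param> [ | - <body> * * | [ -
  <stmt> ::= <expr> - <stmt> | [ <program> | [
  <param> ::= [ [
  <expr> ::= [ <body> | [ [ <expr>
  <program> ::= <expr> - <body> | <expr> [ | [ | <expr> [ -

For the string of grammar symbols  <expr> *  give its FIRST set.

{ [ }

Add FIRST(<expr>) = { [ }; <expr> is not nullable, stop.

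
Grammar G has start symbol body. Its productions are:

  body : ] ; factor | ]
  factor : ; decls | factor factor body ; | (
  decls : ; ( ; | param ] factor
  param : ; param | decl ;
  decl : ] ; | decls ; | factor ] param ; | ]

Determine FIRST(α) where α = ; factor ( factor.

; is a terminal; add {;} and stop.

{ ; }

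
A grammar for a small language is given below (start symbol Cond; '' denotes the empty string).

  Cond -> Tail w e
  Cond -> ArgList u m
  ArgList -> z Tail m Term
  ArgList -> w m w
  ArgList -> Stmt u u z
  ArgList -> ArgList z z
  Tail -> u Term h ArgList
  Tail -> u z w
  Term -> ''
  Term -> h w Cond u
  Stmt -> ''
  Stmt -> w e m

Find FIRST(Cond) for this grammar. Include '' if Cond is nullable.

{ u, w, z }

From Cond -> Tail w e: add FIRST(Tail) = { u }.
From Cond -> ArgList u m: add FIRST(ArgList) = { u, w, z }.
Union: FIRST(Cond) = { u, w, z }.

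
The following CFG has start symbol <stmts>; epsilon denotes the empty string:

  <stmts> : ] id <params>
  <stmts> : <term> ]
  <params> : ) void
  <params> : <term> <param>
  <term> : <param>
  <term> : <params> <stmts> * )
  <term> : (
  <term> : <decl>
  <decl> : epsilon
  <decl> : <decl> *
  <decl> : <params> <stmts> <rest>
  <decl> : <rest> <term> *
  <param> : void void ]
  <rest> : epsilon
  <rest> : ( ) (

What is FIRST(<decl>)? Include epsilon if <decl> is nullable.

<decl> : epsilon contributes epsilon.
From <decl> : <decl> *: <decl> nullable, take FIRST(<decl>) ∪ {*} = { (, ), *, void }.
From <decl> : <params> <stmts> <rest>: add FIRST(<params>) = { (, ), *, void }.
From <decl> : <rest> <term> *: <rest>, <term> nullable, take FIRST(<rest>) ∪ FIRST(<term>) ∪ {*} = { (, ), *, void }.
Union: FIRST(<decl>) = { (, ), *, void, epsilon }.

{ (, ), *, void, epsilon }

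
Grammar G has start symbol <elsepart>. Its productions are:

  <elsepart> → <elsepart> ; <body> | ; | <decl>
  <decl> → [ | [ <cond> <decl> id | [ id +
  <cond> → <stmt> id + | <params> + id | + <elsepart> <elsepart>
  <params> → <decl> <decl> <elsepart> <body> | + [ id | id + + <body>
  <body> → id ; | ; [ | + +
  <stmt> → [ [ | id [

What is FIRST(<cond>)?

{ +, [, id }

From <cond> → <stmt> id +: add FIRST(<stmt>) = { [, id }.
From <cond> → <params> + id: add FIRST(<params>) = { +, [, id }.
<cond> → + <elsepart> <elsepart> contributes {+}.
Union: FIRST(<cond>) = { +, [, id }.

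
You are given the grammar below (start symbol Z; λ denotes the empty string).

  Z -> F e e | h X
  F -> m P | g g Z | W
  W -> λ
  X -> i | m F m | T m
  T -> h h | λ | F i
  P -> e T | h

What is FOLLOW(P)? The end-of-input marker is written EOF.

In F -> m P: P is at the end, add FOLLOW(F) = { e, i, m }.
Union: FOLLOW(P) = { e, i, m }.

{ e, i, m }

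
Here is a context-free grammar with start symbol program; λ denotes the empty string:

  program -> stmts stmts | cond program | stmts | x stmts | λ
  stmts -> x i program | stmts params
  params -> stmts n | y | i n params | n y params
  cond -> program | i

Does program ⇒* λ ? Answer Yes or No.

Yes

program has an λ-production, so program ⇒ λ.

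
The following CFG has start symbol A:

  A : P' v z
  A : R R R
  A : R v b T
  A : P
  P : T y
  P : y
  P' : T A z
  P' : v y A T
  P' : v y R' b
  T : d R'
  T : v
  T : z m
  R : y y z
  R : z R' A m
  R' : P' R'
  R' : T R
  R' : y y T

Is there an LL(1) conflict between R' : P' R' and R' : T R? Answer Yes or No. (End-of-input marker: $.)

Yes

FIRST(P' R') = { d, v, z } and FIRST(T R) = { d, v, z }.
Both contain d, so the two alternatives are not disjoint — LL(1) conflict.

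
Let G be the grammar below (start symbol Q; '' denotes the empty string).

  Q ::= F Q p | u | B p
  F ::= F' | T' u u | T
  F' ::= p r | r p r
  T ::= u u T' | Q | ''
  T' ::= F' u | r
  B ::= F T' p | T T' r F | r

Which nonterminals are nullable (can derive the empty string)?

Directly nullable (have an ''-production): T.
F ::= T with every symbol nullable, so F is nullable.
No other nonterminal has a production whose RHS symbols are all nullable.

{ F, T }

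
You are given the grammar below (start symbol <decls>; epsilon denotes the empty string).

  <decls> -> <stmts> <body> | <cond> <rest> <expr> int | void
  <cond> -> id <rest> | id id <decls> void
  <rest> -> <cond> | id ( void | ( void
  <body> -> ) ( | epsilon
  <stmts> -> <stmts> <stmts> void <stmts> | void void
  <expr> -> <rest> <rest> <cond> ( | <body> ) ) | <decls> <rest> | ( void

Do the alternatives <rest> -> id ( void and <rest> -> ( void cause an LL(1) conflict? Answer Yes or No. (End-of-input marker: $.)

FIRST(id ( void) = { id } and FIRST(( void) = { ( }.
The FIRST sets are disjoint and neither alternative is nullable — no conflict.

No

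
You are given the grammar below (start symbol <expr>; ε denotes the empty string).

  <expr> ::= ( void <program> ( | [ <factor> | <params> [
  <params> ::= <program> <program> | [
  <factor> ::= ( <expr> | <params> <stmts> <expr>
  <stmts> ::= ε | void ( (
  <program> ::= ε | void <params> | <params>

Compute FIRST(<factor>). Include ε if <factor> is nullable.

{ (, [, void }

<factor> ::= ( <expr> contributes {(}.
From <factor> ::= <params> <stmts> <expr>: <params>, <stmts> nullable, take FIRST(<params>) ∪ FIRST(<stmts>) ∪ FIRST(<expr>) = { (, [, void }.
Union: FIRST(<factor>) = { (, [, void }.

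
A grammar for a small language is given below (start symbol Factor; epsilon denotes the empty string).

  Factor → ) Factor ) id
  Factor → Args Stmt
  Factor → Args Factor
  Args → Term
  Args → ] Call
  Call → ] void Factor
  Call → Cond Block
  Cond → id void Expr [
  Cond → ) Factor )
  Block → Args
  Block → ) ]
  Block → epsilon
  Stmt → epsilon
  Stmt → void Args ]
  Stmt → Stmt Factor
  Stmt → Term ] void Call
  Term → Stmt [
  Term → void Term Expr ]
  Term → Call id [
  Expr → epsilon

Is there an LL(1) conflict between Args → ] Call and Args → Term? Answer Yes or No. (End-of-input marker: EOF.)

FIRST(] Call) = { ] } and FIRST(Term) = { ), [, ], id, void }.
Both contain ], so the two alternatives are not disjoint — LL(1) conflict.

Yes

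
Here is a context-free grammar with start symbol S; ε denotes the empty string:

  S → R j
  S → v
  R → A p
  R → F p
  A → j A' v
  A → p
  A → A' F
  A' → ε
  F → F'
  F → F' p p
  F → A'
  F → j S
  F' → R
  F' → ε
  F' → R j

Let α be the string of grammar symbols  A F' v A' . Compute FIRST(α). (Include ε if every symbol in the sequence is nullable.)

{ j, p, v }

Add FIRST(A)\{ε} = { j, p }; A is nullable, continue.
Add FIRST(F')\{ε} = { j, p }; F' is nullable, continue.
v is a terminal; add {v} and stop.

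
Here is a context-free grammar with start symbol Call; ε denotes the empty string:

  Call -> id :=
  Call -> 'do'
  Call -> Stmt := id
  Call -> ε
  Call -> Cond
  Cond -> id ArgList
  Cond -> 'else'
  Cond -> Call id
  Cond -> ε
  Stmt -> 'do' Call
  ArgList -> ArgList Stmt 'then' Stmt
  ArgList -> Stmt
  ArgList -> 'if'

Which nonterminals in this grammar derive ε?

{ Call, Cond }

Directly nullable (have an ε-production): Call, Cond.
No other nonterminal has a production whose RHS symbols are all nullable.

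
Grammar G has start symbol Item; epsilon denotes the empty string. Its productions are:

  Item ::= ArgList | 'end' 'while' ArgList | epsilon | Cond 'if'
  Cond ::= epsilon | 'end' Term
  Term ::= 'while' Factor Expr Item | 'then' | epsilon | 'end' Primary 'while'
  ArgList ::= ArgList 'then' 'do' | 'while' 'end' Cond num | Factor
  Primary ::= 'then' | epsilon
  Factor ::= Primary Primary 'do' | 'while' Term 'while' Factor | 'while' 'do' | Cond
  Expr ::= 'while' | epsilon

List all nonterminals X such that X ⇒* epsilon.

{ ArgList, Cond, Expr, Factor, Item, Primary, Term }

Directly nullable (have an epsilon-production): Item, Cond, Term, Primary, Expr.
ArgList ::= Factor with every symbol nullable, so ArgList is nullable.
Factor ::= Cond with every symbol nullable, so Factor is nullable.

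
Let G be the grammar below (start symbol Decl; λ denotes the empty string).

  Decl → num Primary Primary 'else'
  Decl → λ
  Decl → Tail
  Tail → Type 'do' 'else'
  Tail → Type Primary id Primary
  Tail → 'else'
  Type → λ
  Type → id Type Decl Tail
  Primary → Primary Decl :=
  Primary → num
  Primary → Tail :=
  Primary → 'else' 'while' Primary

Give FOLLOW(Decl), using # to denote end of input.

Decl is the start symbol, so # ∈ FOLLOW(Decl).
In Type → id Type Decl Tail: add FIRST(Tail) = { 'do', 'else', id, num }.
In Primary → Primary Decl :=: add FIRST(:=) = { := }.
Union: FOLLOW(Decl) = { #, 'do', 'else', :=, id, num }.

{ #, 'do', 'else', :=, id, num }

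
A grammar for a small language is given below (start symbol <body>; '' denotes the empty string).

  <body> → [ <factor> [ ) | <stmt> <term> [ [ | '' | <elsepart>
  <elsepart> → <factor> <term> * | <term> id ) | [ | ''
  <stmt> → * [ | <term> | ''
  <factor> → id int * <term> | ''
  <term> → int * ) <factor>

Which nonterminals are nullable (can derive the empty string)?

Directly nullable (have an ''-production): <body>, <elsepart>, <stmt>, <factor>.
No other nonterminal has a production whose RHS symbols are all nullable.

{ <body>, <elsepart>, <factor>, <stmt> }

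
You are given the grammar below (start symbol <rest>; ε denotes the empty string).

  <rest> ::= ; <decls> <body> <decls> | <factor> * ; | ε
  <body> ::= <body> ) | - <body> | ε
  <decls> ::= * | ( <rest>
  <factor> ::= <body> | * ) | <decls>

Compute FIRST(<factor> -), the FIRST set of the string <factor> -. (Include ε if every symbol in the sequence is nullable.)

{ (, ), *, - }

Add FIRST(<factor>)\{ε} = { (, ), *, - }; <factor> is nullable, continue.
- is a terminal; add {-} and stop.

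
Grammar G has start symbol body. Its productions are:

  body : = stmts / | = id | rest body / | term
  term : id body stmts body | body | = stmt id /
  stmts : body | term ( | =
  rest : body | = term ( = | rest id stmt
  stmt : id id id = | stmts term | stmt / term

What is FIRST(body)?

{ =, id }

body : = stmts / contributes {=}.
body : = id contributes {=}.
From body : rest body /: add FIRST(rest) = { =, id }.
From body : term: add FIRST(term) = { =, id }.
Union: FIRST(body) = { =, id }.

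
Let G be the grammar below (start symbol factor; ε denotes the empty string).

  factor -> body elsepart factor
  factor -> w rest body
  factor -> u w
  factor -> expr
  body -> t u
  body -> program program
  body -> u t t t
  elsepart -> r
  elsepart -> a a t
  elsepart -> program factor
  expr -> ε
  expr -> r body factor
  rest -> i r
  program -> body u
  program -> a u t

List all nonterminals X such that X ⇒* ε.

{ expr, factor }

Directly nullable (have an ε-production): expr.
factor -> expr with every symbol nullable, so factor is nullable.
No other nonterminal has a production whose RHS symbols are all nullable.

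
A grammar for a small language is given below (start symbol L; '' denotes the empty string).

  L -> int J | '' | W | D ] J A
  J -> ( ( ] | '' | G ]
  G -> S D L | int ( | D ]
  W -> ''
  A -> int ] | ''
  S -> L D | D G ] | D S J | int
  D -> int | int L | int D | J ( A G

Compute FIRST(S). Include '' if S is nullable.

{ (, int }

From S -> L D: L nullable, take FIRST(L) ∪ FIRST(D) = { (, int }.
From S -> D G ]: add FIRST(D) = { (, int }.
From S -> D S J: add FIRST(D) = { (, int }.
S -> int contributes {int}.
Union: FIRST(S) = { (, int }.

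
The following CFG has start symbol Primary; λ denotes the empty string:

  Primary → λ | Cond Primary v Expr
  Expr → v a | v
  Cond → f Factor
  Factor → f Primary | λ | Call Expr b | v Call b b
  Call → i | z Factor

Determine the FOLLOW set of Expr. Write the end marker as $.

In Primary → Cond Primary v Expr: Expr is at the end, add FOLLOW(Primary) = { $, b, f, v }.
In Factor → Call Expr b: add FIRST(b) = { b }.
Union: FOLLOW(Expr) = { $, b, f, v }.

{ $, b, f, v }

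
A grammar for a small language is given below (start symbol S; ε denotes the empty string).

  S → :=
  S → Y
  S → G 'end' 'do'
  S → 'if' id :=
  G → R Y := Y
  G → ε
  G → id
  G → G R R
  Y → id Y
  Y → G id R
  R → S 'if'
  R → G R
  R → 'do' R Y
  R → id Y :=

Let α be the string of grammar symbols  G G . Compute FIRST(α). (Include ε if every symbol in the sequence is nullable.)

{ 'do', 'end', 'if', :=, id, ε }

Add FIRST(G)\{ε} = { 'do', 'end', 'if', :=, id }; G is nullable, continue.
Add FIRST(G)\{ε} = { 'do', 'end', 'if', :=, id }; G is nullable, continue.
Every symbol is nullable, so include ε.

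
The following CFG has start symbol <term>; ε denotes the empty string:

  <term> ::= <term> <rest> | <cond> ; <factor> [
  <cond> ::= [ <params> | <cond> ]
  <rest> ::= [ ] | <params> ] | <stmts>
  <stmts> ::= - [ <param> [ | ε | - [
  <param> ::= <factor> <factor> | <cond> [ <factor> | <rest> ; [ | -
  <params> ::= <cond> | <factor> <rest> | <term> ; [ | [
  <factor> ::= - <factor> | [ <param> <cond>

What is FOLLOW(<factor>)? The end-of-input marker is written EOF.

In <term> ::= <cond> ; <factor> [: add FIRST([) = { [ }.
In <param> ::= <factor> <factor>: add FIRST(<factor>) = { -, [ }.
In <param> ::= <factor> <factor>: <factor> is at the end, add FOLLOW(<param>) = { [ }.
In <param> ::= <cond> [ <factor>: <factor> is at the end, add FOLLOW(<param>) = { [ }.
In <params> ::= <factor> <rest>: add FIRST(<rest>)\{ε} = { -, [ }.
  Since <rest> is nullable, also add FOLLOW(<params>) = { -, ;, [, ] }.
In <factor> ::= - <factor>: <factor> is at the end, add FOLLOW(<factor>) = { -, ;, [, ] }.
Union: FOLLOW(<factor>) = { -, ;, [, ] }.

{ -, ;, [, ] }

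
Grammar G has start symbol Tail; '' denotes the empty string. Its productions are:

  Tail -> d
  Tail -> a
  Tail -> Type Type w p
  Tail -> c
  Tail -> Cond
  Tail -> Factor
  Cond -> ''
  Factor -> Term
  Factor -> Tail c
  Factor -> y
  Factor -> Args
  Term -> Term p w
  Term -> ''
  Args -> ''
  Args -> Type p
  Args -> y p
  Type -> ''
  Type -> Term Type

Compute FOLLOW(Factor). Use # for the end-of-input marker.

In Tail -> Factor: Factor is at the end, add FOLLOW(Tail) = { #, c }.
Union: FOLLOW(Factor) = { #, c }.

{ #, c }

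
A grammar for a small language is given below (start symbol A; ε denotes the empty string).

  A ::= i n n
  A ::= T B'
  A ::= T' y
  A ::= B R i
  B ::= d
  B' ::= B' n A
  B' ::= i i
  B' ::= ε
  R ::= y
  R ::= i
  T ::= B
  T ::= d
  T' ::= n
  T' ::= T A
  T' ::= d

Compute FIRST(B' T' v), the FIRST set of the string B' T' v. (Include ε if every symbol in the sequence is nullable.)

Add FIRST(B')\{ε} = { i, n }; B' is nullable, continue.
Add FIRST(T') = { d, n }; T' is not nullable, stop.

{ d, i, n }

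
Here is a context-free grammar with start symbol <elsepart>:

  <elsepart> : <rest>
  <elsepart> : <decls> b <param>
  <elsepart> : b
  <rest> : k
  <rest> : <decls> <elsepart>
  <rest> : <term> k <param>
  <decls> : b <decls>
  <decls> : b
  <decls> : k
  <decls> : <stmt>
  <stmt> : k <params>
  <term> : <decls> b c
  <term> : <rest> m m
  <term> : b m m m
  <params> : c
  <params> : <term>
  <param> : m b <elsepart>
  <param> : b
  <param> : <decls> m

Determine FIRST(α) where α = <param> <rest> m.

{ b, k, m }

Add FIRST(<param>) = { b, k, m }; <param> is not nullable, stop.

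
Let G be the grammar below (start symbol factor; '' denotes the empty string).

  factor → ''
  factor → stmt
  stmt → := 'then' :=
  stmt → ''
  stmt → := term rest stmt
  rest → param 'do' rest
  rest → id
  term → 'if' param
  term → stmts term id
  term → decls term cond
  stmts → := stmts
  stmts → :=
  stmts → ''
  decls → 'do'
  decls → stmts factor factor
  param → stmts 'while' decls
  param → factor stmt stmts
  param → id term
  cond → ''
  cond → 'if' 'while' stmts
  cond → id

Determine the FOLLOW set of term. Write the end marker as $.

{ 'do', 'if', 'while', :=, id }

In stmt → := term rest stmt: add FIRST(rest stmt) = { 'do', 'while', :=, id }.
In term → stmts term id: add FIRST(id) = { id }.
In term → decls term cond: add FIRST(cond)\{''} = { 'if', id }.
  Since cond is nullable, also add FOLLOW(term) = { 'do', 'if', 'while', :=, id }.
In param → id term: term is at the end, add FOLLOW(param) = { 'do', 'if', 'while', :=, id }.
Union: FOLLOW(term) = { 'do', 'if', 'while', :=, id }.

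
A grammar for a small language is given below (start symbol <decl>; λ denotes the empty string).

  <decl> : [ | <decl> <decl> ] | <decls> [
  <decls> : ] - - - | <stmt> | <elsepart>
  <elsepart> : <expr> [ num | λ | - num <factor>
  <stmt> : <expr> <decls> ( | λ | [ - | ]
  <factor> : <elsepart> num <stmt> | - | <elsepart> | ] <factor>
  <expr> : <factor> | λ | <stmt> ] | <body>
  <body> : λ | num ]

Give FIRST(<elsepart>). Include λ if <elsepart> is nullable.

From <elsepart> : <expr> [ num: <expr> nullable, take FIRST(<expr>) ∪ {[} = { (, -, [, ], num }.
<elsepart> : λ contributes λ.
<elsepart> : - num <factor> contributes {-}.
Union: FIRST(<elsepart>) = { (, -, [, ], num, λ }.

{ (, -, [, ], num, λ }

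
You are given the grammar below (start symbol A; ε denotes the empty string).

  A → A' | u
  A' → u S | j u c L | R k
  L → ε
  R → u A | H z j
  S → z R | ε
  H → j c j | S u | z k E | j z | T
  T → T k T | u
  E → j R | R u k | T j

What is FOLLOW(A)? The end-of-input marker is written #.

A is the start symbol, so # ∈ FOLLOW(A).
In R → u A: A is at the end, add FOLLOW(R) = { #, k, u, z }.
Union: FOLLOW(A) = { #, k, u, z }.

{ #, k, u, z }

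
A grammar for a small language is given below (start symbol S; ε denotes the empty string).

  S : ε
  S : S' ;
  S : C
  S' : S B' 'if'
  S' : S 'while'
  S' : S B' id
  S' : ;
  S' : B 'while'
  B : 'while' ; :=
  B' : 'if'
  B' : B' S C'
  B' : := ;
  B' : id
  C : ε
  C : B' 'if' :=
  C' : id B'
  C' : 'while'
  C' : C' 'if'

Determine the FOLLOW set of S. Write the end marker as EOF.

{ EOF, 'if', 'while', :=, id }

S is the start symbol, so EOF ∈ FOLLOW(S).
In S' : S B' 'if': add FIRST(B' 'if') = { 'if', :=, id }.
In S' : S 'while': add FIRST('while') = { 'while' }.
In S' : S B' id: add FIRST(B' id) = { 'if', :=, id }.
In B' : B' S C': add FIRST(C') = { 'while', id }.
Union: FOLLOW(S) = { EOF, 'if', 'while', :=, id }.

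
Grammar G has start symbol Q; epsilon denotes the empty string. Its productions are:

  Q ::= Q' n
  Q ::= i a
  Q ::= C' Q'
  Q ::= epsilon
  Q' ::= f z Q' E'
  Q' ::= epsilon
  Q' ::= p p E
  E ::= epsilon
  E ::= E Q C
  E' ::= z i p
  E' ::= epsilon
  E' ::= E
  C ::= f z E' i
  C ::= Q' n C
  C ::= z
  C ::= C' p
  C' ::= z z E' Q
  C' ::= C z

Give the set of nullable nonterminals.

{ E, E', Q, Q' }

Directly nullable (have an epsilon-production): Q, Q', E, E'.
No other nonterminal has a production whose RHS symbols are all nullable.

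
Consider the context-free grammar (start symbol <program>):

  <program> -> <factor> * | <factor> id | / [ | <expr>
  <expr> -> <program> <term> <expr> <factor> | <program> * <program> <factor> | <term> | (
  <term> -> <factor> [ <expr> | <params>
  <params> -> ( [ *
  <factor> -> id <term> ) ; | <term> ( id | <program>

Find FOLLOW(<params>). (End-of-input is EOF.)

In <term> -> <params>: <params> is at the end, add FOLLOW(<term>) = { EOF, (, ), *, /, [, id }.
Union: FOLLOW(<params>) = { EOF, (, ), *, /, [, id }.

{ EOF, (, ), *, /, [, id }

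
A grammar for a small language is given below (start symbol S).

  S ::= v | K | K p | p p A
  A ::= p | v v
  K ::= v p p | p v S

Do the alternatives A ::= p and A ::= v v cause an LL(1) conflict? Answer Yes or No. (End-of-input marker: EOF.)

No

FIRST(p) = { p } and FIRST(v v) = { v }.
The FIRST sets are disjoint and neither alternative is nullable — no conflict.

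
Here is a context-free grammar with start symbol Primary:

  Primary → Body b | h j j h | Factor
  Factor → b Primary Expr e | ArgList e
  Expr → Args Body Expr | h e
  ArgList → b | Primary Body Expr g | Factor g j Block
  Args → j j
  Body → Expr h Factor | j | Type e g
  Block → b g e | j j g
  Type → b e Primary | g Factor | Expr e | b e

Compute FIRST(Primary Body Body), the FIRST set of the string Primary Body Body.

{ b, g, h, j }

Add FIRST(Primary) = { b, g, h, j }; Primary is not nullable, stop.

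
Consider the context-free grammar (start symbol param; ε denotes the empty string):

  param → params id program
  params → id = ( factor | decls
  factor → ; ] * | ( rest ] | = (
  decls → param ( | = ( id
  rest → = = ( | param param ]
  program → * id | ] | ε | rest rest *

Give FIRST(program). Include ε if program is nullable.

program → * id contributes {*}.
program → ] contributes {]}.
program → ε contributes ε.
From program → rest rest *: add FIRST(rest) = { =, id }.
Union: FIRST(program) = { *, =, ], id, ε }.

{ *, =, ], id, ε }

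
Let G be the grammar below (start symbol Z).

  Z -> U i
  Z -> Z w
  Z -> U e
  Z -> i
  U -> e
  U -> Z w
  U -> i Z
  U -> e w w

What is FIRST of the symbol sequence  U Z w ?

Add FIRST(U) = { e, i }; U is not nullable, stop.

{ e, i }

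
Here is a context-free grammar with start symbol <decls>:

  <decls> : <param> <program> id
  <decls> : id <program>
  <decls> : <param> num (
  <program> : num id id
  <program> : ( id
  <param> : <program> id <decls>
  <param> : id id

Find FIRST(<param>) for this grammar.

{ (, id, num }

From <param> : <program> id <decls>: add FIRST(<program>) = { (, num }.
<param> : id id contributes {id}.
Union: FIRST(<param>) = { (, id, num }.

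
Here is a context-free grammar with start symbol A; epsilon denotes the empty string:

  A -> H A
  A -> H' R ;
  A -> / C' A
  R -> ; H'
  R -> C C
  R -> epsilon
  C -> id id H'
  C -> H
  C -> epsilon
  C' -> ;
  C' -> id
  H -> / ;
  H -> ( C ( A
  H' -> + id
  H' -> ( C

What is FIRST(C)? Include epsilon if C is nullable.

C -> id id H' contributes {id}.
From C -> H: add FIRST(H) = { (, / }.
C -> epsilon contributes epsilon.
Union: FIRST(C) = { (, /, id, epsilon }.

{ (, /, id, epsilon }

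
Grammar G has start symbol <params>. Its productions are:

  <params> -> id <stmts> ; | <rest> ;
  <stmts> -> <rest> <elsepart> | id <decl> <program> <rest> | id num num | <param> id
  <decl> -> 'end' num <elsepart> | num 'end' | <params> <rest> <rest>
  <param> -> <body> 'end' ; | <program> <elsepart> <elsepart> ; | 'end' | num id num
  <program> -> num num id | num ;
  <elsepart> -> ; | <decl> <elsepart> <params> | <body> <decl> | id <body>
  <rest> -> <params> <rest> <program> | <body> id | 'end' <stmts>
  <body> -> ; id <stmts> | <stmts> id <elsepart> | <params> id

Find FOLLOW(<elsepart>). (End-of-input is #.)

{ 'end', ;, id, num }

In <stmts> -> <rest> <elsepart>: <elsepart> is at the end, add FOLLOW(<stmts>) = { 'end', ;, id, num }.
In <decl> -> 'end' num <elsepart>: <elsepart> is at the end, add FOLLOW(<decl>) = { 'end', ;, id, num }.
In <param> -> <program> <elsepart> <elsepart> ;: add FIRST(<elsepart> ;) = { 'end', ;, id, num }.
In <param> -> <program> <elsepart> <elsepart> ;: add FIRST(;) = { ; }.
In <elsepart> -> <decl> <elsepart> <params>: add FIRST(<params>) = { 'end', ;, id, num }.
In <body> -> <stmts> id <elsepart>: <elsepart> is at the end, add FOLLOW(<body>) = { 'end', ;, id, num }.
Union: FOLLOW(<elsepart>) = { 'end', ;, id, num }.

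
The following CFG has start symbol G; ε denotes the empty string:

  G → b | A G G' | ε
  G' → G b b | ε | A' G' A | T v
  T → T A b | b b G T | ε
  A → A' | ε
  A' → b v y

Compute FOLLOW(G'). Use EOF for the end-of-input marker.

In G → A G G': G' is at the end, add FOLLOW(G) = { EOF, b, v }.
In G' → A' G' A: add FIRST(A)\{ε} = { b }.
  Since A is nullable, also add FOLLOW(G') = { EOF, b, v }.
Union: FOLLOW(G') = { EOF, b, v }.

{ EOF, b, v }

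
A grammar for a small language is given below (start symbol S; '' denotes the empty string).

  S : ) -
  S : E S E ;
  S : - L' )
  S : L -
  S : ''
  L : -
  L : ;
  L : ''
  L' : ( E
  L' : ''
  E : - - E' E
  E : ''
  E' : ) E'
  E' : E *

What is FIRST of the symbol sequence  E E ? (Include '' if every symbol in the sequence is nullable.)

Add FIRST(E)\{''} = { - }; E is nullable, continue.
Add FIRST(E)\{''} = { - }; E is nullable, continue.
Every symbol is nullable, so include ''.

{ -, '' }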